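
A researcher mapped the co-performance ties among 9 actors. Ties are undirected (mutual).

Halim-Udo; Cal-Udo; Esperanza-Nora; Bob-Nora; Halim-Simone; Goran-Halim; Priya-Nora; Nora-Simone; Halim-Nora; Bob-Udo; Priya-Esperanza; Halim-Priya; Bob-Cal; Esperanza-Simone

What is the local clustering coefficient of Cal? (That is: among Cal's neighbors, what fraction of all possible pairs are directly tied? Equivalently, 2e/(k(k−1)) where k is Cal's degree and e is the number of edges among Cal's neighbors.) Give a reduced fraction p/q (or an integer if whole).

Cal's neighbors: Bob and Udo (k = 2).
Possible neighbor pairs: C(2,2) = 1. Edges among them: Bob–Udo → e = 1.
Clustering(Cal) = 1/1.

1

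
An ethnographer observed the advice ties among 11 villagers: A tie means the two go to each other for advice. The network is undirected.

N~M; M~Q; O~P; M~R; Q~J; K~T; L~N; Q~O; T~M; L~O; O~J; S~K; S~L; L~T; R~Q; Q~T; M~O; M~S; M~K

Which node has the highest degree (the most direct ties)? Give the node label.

M

Degrees — J:2, K:3, L:4, M:7, N:2, O:5, P:1, Q:5, R:2, S:3, T:4.
The maximum is 7, attained only by M.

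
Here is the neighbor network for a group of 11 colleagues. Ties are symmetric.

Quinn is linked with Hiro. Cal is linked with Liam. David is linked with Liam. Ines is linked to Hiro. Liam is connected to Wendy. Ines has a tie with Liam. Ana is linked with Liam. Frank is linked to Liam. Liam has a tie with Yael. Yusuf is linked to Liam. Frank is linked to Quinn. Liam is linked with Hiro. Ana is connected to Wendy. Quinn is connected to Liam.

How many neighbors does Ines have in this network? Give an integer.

2

Ines is directly tied to Hiro and Liam. That is 2 neighbors, so the degree of Ines is 2.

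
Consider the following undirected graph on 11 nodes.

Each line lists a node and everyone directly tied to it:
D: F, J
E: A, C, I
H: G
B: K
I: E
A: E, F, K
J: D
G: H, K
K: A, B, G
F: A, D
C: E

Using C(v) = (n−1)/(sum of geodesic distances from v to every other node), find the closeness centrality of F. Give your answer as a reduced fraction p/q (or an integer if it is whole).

5/12

Distances from F: A:1, B:3, C:3, D:1, E:2, G:3, H:4, I:3, J:2, K:2. Sum = 24.
n = 11, so closeness = 10/24 = 5/12.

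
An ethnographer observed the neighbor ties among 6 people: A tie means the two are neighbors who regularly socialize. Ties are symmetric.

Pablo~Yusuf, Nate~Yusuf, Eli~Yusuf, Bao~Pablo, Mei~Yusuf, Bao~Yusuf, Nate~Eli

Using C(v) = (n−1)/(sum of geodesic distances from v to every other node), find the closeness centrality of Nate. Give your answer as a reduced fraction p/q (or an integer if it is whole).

Distances from Nate: Bao:2, Eli:1, Mei:2, Pablo:2, Yusuf:1. Sum = 8.
n = 6, so closeness = 5/8.

5/8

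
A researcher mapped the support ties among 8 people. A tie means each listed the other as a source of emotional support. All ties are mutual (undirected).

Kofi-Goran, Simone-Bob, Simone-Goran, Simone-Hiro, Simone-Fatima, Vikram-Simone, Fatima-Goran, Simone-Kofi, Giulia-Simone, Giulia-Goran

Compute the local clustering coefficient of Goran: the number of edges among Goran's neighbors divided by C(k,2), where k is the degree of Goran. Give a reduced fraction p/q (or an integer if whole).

Goran's neighbors: Fatima, Giulia, Kofi, and Simone (k = 4).
Possible neighbor pairs: C(4,2) = 6. Edges among them: Fatima–Simone, Giulia–Simone, Kofi–Simone → e = 3.
Clustering(Goran) = 3/6 = 1/2.

1/2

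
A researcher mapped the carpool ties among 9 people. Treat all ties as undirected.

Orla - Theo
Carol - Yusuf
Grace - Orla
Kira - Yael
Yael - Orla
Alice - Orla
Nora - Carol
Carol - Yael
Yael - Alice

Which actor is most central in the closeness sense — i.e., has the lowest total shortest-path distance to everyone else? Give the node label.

Yael

Farness (sum of distances to all others) for each node — Alice:16, Carol:15, Grace:21, Kira:19, Nora:22, Orla:14, Theo:21, Yael:12, Yusuf:22.
The smallest farness is 12, for Yael, so Yael has the highest closeness.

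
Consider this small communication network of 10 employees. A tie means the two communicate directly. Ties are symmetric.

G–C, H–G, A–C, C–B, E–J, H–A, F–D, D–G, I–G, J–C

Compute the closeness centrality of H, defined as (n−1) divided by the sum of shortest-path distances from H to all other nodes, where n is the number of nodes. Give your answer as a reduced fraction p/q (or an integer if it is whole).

Distances from H: A:1, B:3, C:2, D:2, E:4, F:3, G:1, I:2, J:3. Sum = 21.
n = 10, so closeness = 9/21 = 3/7.

3/7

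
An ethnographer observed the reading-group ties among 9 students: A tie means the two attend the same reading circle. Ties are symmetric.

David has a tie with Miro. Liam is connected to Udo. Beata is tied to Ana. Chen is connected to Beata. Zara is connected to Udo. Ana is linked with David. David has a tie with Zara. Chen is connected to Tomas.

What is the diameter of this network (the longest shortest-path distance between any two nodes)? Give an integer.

7

Eccentricity of each node (its greatest distance to any other): Ana:4, Beata:5, Chen:6, David:4, Liam:7, Miro:5, Tomas:7, Udo:6, Zara:5.
The maximum eccentricity is 7, realized for instance by the pair Tomas–Liam via Tomas – Chen – Beata – Ana – David – Zara – Udo – Liam. So the diameter is 7.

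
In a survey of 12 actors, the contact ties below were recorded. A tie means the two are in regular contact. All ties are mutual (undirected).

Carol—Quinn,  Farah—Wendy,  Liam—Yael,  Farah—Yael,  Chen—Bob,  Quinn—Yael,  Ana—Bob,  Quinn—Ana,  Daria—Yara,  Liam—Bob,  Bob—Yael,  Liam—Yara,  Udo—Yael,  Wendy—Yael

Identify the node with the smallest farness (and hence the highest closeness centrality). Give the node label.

Yael

Farness (sum of distances to all others) for each node — Ana:26, Bob:20, Carol:33, Chen:30, Daria:38, Farah:26, Liam:20, Quinn:23, Udo:27, Wendy:26, Yael:17, Yara:28.
The smallest farness is 17, for Yael, so Yael has the highest closeness.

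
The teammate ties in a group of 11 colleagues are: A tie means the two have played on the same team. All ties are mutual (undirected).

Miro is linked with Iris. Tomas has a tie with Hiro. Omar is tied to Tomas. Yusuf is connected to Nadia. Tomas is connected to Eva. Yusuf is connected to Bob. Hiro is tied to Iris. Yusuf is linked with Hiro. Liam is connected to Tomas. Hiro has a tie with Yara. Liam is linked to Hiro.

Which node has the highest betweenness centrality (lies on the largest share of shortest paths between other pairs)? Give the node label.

Unnormalized betweenness of each node: Bob:0, Eva:0, Hiro:35, Iris:9, Liam:0, Miro:0, Nadia:0, Omar:0, Tomas:17, Yara:0, Yusuf:17.
Hiro has the largest value, 35, making it the main broker — the node through which the most shortest paths run.

Hiro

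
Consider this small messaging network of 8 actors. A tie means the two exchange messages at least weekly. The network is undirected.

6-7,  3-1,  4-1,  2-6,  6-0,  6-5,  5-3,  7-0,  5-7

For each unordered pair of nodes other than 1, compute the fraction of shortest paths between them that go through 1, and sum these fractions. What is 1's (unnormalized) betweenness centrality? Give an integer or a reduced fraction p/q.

Pairs whose geodesics pass through 1 — 6–4: 1; 3–4: 1; 7–4: 1; 2–4: 1; 5–4: 1; 0–4: 2/2.
All other pairs contribute 0.
Summing the contributions gives betweenness(1) = 6.

6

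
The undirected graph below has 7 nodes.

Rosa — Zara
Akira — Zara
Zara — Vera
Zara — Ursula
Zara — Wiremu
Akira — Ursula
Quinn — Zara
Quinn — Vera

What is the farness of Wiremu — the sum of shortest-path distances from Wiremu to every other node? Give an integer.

Distances from Wiremu: Akira:2, Quinn:2, Rosa:2, Ursula:2, Vera:2, Zara:1.
Sum = 2 + 2 + 2 + 2 + 2 + 1 = 11.

11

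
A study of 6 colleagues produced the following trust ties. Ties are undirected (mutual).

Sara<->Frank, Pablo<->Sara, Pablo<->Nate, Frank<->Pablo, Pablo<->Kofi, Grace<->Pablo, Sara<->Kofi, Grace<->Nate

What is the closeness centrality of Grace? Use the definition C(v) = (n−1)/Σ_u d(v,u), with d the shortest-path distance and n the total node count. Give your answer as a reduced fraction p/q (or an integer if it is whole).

5/8

Distances from Grace: Frank:2, Kofi:2, Nate:1, Pablo:1, Sara:2. Sum = 8.
n = 6, so closeness = 5/8.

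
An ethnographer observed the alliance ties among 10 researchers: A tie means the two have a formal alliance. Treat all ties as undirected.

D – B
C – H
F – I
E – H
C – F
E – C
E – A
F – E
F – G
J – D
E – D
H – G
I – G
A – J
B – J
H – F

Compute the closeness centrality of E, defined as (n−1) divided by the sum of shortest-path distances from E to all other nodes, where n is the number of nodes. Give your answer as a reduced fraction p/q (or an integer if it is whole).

9/13

Distances from E: A:1, B:2, C:1, D:1, F:1, G:2, H:1, I:2, J:2. Sum = 13.
n = 10, so closeness = 9/13.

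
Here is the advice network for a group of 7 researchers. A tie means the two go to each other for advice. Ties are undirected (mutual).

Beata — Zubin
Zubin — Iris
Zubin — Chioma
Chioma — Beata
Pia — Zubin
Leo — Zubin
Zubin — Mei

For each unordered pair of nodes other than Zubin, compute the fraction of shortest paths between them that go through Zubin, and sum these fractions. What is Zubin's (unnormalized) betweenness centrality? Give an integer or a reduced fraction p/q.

14

Pairs whose geodesics pass through Zubin — Beata–Pia: 1; Beata–Iris: 1; Beata–Mei: 1; Beata–Leo: 1; Pia–Chioma: 1; Pia–Iris: 1; Pia–Mei: 1; Pia–Leo: 1; Chioma–Iris: 1; Chioma–Mei: 1; Chioma–Leo: 1; Iris–Mei: 1; Iris–Leo: 1; Mei–Leo: 1.
All other pairs contribute 0.
Summing the contributions gives betweenness(Zubin) = 14.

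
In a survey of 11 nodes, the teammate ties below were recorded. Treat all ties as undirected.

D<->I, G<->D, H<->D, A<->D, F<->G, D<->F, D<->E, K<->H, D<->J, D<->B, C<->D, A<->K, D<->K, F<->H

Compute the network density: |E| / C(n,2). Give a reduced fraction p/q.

14/55

There are 14 edges and 11 nodes, so the maximum possible is C(11,2) = 55.
Density = 14/55.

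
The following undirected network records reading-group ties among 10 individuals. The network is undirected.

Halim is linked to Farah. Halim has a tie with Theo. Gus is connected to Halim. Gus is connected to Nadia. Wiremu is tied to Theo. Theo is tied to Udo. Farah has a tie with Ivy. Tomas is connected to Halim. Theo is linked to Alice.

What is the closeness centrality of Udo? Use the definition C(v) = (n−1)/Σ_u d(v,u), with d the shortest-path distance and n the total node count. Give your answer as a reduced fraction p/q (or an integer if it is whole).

3/8

Distances from Udo: Alice:2, Farah:3, Gus:3, Halim:2, Ivy:4, Nadia:4, Theo:1, Tomas:3, Wiremu:2. Sum = 24.
n = 10, so closeness = 9/24 = 3/8.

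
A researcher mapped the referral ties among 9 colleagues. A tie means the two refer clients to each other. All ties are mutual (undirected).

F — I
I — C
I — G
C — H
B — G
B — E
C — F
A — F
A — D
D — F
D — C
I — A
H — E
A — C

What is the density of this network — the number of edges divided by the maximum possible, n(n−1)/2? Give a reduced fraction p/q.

7/18

There are 14 edges and 9 nodes, so the maximum possible is C(9,2) = 36.
Density = 14/36 = 7/18.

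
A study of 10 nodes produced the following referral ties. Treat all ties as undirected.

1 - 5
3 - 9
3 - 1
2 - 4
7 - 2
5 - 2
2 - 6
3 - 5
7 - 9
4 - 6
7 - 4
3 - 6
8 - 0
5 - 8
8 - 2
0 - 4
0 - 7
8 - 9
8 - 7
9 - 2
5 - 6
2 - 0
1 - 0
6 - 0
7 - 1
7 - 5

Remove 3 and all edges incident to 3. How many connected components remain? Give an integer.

3's neighbors (1, 5, 6, and 9) remain reachable from one another through other ties, so the rest of the network stays in one piece.

1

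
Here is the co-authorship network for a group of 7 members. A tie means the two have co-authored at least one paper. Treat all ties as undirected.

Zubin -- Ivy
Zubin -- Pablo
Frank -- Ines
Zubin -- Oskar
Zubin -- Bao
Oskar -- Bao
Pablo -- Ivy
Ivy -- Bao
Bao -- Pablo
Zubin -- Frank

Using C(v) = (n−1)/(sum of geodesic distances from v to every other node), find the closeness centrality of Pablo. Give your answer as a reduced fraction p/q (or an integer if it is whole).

Distances from Pablo: Bao:1, Frank:2, Ines:3, Ivy:1, Oskar:2, Zubin:1. Sum = 10.
n = 7, so closeness = 6/10 = 3/5.

3/5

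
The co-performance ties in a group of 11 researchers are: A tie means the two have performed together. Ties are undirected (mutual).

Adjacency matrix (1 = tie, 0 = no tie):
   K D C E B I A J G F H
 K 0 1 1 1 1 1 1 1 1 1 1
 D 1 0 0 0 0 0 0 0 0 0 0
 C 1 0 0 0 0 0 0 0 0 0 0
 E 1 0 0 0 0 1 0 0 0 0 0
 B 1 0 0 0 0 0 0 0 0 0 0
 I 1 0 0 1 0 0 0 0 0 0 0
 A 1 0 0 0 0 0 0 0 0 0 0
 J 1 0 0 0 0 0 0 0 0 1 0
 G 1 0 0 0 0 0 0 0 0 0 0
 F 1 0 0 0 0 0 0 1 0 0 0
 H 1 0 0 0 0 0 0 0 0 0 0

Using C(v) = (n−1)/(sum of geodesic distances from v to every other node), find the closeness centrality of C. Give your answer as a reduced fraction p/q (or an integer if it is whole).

10/19

Distances from C: A:2, B:2, D:2, E:2, F:2, G:2, H:2, I:2, J:2, K:1. Sum = 19.
n = 11, so closeness = 10/19.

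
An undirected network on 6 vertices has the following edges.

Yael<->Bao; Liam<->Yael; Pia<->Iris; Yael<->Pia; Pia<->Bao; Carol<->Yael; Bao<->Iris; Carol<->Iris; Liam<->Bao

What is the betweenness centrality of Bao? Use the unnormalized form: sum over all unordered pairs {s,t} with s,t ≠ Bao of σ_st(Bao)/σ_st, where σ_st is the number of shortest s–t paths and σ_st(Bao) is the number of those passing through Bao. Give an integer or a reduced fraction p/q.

11/6

Pairs whose geodesics pass through Bao — Iris–Yael: 1/3; Iris–Liam: 1; Liam–Pia: 1/2.
All other pairs contribute 0.
Summing the contributions gives betweenness(Bao) = 11/6.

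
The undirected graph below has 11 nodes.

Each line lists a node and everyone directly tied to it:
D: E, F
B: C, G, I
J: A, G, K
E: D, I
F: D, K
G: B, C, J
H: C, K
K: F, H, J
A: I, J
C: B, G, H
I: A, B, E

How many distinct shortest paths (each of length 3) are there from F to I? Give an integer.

The shortest distance is 3, and the only length-3 path is F–D–E–I. So there is exactly 1 shortest path.

1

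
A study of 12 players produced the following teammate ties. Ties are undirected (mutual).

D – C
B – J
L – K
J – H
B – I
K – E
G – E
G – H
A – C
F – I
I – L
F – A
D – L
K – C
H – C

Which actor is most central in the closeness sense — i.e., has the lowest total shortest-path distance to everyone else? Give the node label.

C

Farness (sum of distances to all others) for each node — A:25, B:27, C:20, D:25, E:28, F:28, G:28, H:22, I:24, J:26, K:22, L:23.
The smallest farness is 20, for C, so C has the highest closeness.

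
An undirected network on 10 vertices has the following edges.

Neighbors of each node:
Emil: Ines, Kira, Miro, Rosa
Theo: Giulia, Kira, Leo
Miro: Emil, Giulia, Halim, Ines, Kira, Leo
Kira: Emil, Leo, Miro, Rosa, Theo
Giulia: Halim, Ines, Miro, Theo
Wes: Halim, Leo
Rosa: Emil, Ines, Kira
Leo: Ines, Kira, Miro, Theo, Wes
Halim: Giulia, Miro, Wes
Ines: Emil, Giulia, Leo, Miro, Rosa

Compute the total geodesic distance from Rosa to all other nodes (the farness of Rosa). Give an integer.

17

Distances from Rosa: Emil:1, Giulia:2, Halim:3, Ines:1, Kira:1, Leo:2, Miro:2, Theo:2, Wes:3.
Sum = 1 + 2 + 3 + 1 + 1 + 2 + 2 + 2 + 3 = 17.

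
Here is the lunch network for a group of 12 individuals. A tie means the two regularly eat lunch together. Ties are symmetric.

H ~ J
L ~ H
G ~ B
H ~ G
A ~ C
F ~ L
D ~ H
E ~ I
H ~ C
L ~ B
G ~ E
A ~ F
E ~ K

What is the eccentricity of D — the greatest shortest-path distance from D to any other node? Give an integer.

Distances from D: A:3, B:3, C:2, E:3, F:3, G:2, H:1, I:4, J:2, K:4, L:2.
The largest is 4 (to I and K), so the eccentricity of D is 4.

4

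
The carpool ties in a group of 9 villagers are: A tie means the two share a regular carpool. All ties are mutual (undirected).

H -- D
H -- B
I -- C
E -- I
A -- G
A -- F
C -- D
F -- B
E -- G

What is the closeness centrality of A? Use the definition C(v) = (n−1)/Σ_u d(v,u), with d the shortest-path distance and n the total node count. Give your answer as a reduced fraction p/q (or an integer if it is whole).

2/5

Distances from A: B:2, C:4, D:4, E:2, F:1, G:1, H:3, I:3. Sum = 20.
n = 9, so closeness = 8/20 = 2/5.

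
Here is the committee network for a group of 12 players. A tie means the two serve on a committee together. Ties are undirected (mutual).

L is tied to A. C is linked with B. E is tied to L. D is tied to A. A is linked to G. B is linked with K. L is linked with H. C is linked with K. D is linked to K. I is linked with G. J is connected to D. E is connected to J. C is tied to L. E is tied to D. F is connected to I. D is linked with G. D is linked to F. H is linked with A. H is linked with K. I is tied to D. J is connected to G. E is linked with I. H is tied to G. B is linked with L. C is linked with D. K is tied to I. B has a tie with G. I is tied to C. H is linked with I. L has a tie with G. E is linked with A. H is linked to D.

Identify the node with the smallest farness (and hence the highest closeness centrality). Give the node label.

D

Farness (sum of distances to all others) for each node — A:17, B:19, C:17, D:13, E:17, F:22, G:15, H:16, I:15, J:19, K:17, L:17.
The smallest farness is 13, for D, so D has the highest closeness.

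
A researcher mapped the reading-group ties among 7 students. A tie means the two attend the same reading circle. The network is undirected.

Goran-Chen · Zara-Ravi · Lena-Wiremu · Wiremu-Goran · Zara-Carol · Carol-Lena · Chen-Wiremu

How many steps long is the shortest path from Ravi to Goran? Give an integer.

5

One shortest route is Ravi – Zara – Carol – Lena – Wiremu – Goran, which uses 5 edges, and at distance 4 from Ravi we only reach {Wiremu}, which does not include Goran. So d(Ravi,Goran) = 5.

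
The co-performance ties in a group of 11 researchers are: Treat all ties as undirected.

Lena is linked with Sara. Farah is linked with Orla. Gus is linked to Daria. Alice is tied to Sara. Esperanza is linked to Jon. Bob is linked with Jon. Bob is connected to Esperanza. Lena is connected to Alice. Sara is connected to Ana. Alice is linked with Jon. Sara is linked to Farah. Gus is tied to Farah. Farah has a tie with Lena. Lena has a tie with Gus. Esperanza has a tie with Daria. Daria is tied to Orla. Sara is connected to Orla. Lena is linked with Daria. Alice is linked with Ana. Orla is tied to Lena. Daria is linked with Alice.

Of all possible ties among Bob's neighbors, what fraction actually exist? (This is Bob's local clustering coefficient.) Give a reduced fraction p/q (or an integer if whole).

1

Bob's neighbors: Esperanza and Jon (k = 2).
Possible neighbor pairs: C(2,2) = 1. Edges among them: Esperanza–Jon → e = 1.
Clustering(Bob) = 1/1.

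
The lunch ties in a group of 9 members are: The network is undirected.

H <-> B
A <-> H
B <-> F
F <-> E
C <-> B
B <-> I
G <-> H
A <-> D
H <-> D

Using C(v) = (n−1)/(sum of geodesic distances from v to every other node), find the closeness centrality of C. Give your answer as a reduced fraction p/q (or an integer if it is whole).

Distances from C: A:3, B:1, D:3, E:3, F:2, G:3, H:2, I:2. Sum = 19.
n = 9, so closeness = 8/19.

8/19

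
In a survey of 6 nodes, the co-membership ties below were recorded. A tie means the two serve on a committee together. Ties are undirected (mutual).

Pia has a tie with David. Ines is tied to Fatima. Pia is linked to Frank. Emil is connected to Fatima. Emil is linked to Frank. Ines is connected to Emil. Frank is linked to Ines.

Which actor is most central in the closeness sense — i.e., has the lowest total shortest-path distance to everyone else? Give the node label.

Frank

Farness (sum of distances to all others) for each node — David:13, Emil:8, Fatima:11, Frank:7, Ines:8, Pia:9.
The smallest farness is 7, for Frank, so Frank has the highest closeness.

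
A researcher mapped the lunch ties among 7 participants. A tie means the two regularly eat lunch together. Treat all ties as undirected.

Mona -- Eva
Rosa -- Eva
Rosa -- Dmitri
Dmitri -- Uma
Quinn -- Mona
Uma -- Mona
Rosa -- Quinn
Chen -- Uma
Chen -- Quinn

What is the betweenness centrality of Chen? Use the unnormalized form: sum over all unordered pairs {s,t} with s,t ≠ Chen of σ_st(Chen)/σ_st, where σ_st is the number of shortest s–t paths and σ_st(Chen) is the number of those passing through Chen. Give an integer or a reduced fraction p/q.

Pairs whose geodesics pass through Chen — Quinn–Uma: 1/2.
All other pairs contribute 0.
Summing the contributions gives betweenness(Chen) = 1/2.

1/2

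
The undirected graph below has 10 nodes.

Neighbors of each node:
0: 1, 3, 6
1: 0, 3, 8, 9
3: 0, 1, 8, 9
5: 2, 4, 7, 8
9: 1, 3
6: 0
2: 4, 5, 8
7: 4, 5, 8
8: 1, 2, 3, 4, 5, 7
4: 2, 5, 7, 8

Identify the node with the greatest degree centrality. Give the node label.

8

Degrees — 0:3, 1:4, 2:3, 3:4, 4:4, 5:4, 6:1, 7:3, 8:6, 9:2.
The maximum is 6, attained only by 8.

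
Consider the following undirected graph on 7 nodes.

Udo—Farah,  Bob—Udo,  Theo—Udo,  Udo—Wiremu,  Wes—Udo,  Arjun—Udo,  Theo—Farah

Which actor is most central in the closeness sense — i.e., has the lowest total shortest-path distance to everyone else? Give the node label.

Udo

Farness (sum of distances to all others) for each node — Arjun:11, Bob:11, Farah:10, Theo:10, Udo:6, Wes:11, Wiremu:11.
The smallest farness is 6, for Udo, so Udo has the highest closeness.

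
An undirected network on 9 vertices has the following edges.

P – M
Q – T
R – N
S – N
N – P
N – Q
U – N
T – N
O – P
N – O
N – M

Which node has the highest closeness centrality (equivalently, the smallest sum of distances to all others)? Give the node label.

N

Farness (sum of distances to all others) for each node — M:14, N:8, O:14, P:13, Q:14, R:15, S:15, T:14, U:15.
The smallest farness is 8, for N, so N has the highest closeness.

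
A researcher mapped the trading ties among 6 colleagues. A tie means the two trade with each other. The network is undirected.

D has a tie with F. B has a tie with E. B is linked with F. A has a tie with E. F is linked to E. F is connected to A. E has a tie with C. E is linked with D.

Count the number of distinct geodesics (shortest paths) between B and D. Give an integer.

2

The shortest distance is 2. The length-2 paths are: B–E–D; B–F–D.
That gives 2 distinct shortest paths.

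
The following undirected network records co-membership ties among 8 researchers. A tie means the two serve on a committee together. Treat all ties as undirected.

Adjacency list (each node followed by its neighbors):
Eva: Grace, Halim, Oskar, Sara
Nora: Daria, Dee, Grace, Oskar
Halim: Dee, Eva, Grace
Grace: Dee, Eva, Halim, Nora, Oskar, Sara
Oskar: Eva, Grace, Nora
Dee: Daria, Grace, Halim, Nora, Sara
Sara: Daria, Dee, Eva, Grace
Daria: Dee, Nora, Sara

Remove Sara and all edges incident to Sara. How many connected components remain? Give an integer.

Sara's neighbors (Daria, Dee, Eva, and Grace) remain reachable from one another through other ties, so the rest of the network stays in one piece.

1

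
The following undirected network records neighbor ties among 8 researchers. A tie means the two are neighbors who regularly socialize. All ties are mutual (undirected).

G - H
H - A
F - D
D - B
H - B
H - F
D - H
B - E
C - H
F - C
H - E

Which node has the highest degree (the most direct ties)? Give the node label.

H

Degrees — A:1, B:3, C:2, D:3, E:2, F:3, G:1, H:7.
The maximum is 7, attained only by H.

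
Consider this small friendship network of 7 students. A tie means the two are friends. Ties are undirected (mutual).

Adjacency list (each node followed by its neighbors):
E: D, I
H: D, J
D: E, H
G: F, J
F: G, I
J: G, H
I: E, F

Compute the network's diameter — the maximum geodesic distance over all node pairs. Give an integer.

3

Eccentricity of each node (its greatest distance to any other): D:3, E:3, F:3, G:3, H:3, I:3, J:3.
The maximum eccentricity is 3, realized for instance by the pair F–H via F – G – J – H. So the diameter is 3.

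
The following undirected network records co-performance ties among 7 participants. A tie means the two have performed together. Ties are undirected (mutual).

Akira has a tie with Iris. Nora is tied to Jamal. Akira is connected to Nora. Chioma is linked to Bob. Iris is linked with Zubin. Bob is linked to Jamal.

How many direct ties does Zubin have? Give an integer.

Zubin is directly tied to Iris. That is 1 neighbor, so the degree of Zubin is 1.

1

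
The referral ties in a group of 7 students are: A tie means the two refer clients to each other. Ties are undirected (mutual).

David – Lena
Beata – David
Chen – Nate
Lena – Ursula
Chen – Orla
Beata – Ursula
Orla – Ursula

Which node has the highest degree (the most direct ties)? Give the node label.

Ursula

Degrees — Beata:2, Chen:2, David:2, Lena:2, Nate:1, Orla:2, Ursula:3.
The maximum is 3, attained only by Ursula.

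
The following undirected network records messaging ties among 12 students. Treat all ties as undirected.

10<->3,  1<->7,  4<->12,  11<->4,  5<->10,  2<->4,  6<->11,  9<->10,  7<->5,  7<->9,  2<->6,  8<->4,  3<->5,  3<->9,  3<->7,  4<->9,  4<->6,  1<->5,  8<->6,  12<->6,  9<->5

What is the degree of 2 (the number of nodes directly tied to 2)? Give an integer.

2

2 is directly tied to 4 and 6. That is 2 neighbors, so the degree of 2 is 2.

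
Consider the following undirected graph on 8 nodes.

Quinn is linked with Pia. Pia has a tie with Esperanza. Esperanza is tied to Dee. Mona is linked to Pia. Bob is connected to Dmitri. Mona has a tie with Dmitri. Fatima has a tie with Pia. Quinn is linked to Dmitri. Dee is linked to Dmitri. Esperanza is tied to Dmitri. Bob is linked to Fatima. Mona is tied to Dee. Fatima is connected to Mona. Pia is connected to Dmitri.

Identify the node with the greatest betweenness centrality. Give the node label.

Unnormalized betweenness of each node: Bob:1/3, Dee:1/3, Dmitri:20/3, Esperanza:1/3, Fatima:1, Mona:5/3, Pia:11/3, Quinn:0.
Dmitri has the largest value, 20/3, making it the main broker — the node through which the most shortest paths run.

Dmitri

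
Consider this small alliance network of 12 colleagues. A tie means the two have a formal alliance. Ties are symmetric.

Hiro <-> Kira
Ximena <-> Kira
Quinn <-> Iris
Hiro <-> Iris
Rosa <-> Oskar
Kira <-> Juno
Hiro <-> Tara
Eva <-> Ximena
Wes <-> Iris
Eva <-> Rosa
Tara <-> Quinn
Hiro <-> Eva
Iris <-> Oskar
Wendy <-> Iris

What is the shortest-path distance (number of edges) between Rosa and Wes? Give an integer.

3

One shortest route is Rosa – Oskar – Iris – Wes, which uses 3 edges, and at distance 2 from Rosa we only reach {Hiro, Iris, Ximena}, which does not include Wes. So d(Rosa,Wes) = 3.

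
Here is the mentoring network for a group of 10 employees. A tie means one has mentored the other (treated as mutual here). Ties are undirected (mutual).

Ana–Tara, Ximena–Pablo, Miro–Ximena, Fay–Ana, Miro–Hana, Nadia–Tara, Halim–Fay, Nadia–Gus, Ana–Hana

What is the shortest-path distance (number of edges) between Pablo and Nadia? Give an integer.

One shortest route is Pablo – Ximena – Miro – Hana – Ana – Tara – Nadia, which uses 6 edges, and at distance 5 from Pablo we only reach {Fay, Tara}, which does not include Nadia. So d(Pablo,Nadia) = 6.

6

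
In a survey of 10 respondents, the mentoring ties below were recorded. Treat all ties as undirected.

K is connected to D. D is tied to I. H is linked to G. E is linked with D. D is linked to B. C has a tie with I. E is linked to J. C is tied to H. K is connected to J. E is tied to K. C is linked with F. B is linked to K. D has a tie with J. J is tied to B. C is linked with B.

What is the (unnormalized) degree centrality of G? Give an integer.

1

G is directly tied to H. That is 1 neighbor, so the degree of G is 1.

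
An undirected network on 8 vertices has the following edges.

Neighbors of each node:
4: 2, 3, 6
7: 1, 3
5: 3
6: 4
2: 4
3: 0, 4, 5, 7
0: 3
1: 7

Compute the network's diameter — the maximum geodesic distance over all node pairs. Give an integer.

Eccentricity of each node (its greatest distance to any other): 0:3, 1:4, 2:4, 3:2, 4:3, 5:3, 6:4, 7:3.
The maximum eccentricity is 4, realized for instance by the pair 6–1 via 6 – 4 – 3 – 7 – 1. So the diameter is 4.

4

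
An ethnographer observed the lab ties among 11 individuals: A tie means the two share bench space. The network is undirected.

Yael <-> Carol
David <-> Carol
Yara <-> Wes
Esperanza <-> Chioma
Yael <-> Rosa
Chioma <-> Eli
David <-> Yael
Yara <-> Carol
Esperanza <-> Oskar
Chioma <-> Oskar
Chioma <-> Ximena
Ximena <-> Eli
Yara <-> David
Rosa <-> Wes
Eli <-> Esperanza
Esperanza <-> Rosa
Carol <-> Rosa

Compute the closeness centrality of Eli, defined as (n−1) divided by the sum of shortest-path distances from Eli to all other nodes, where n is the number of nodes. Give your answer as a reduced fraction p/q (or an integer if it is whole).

5/12

Distances from Eli: Carol:3, Chioma:1, David:4, Esperanza:1, Oskar:2, Rosa:2, Wes:3, Ximena:1, Yael:3, Yara:4. Sum = 24.
n = 11, so closeness = 10/24 = 5/12.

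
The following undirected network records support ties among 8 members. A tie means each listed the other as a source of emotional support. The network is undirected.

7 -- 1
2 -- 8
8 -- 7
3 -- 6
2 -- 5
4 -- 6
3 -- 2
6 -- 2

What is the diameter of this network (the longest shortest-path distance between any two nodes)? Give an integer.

Eccentricity of each node (its greatest distance to any other): 1:5, 2:3, 3:4, 4:5, 5:4, 6:4, 7:4, 8:3.
The maximum eccentricity is 5, realized for instance by the pair 1–4 via 1 – 7 – 8 – 2 – 6 – 4. So the diameter is 5.

5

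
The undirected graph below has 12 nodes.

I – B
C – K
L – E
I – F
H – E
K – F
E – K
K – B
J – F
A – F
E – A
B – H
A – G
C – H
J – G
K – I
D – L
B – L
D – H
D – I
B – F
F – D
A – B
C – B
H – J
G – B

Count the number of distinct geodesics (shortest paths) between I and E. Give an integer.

The shortest distance is 2, and the only length-2 path is I–K–E. So there is exactly 1 shortest path.

1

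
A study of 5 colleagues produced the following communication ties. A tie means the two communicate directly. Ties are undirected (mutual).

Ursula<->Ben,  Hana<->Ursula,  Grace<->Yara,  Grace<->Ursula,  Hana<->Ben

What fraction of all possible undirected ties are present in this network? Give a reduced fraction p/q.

There are 5 edges and 5 nodes, so the maximum possible is C(5,2) = 10.
Density = 5/10 = 1/2.

1/2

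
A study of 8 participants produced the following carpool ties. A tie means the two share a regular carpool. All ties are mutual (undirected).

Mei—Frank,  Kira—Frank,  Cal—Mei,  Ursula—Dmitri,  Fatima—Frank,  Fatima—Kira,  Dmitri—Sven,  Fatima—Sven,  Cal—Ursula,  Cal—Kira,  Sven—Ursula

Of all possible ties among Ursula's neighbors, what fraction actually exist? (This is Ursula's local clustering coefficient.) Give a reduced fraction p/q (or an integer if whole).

Ursula's neighbors: Cal, Dmitri, and Sven (k = 3).
Possible neighbor pairs: C(3,2) = 3. Edges among them: Dmitri–Sven → e = 1.
Clustering(Ursula) = 1/3.

1/3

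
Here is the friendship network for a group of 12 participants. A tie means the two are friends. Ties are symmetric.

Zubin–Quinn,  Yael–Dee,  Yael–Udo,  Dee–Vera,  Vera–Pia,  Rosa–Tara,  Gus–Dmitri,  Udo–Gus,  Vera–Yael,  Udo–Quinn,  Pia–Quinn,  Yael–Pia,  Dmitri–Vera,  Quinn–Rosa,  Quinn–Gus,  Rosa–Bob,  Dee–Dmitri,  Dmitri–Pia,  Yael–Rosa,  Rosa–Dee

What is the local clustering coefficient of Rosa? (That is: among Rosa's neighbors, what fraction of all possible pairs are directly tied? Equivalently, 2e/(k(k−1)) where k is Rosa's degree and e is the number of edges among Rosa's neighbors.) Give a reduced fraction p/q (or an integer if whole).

Rosa's neighbors: Bob, Dee, Quinn, Tara, and Yael (k = 5).
Possible neighbor pairs: C(5,2) = 10. Edges among them: Dee–Yael → e = 1.
Clustering(Rosa) = 1/10.

1/10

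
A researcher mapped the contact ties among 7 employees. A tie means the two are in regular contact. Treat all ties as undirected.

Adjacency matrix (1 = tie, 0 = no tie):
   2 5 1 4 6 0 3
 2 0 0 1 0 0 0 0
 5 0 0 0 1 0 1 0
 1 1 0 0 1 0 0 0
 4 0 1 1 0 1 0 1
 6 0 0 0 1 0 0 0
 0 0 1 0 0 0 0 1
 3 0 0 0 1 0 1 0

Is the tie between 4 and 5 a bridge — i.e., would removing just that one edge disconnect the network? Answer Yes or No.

No

Even without that edge, 4 still reaches 5 via 4 – 3 – 0 – 5, so the network stays connected. Not a bridge.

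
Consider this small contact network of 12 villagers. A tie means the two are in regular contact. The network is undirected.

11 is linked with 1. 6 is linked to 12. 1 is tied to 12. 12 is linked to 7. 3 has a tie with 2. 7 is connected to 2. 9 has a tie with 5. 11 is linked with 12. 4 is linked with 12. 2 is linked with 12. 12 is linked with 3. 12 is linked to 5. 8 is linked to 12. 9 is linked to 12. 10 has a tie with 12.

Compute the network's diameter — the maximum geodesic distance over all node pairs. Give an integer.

2

Eccentricity of each node (its greatest distance to any other): 1:2, 2:2, 3:2, 4:2, 5:2, 6:2, 7:2, 8:2, 9:2, 10:2, 11:2, 12:1.
The maximum eccentricity is 2, realized for instance by the pair 1–8 via 1 – 12 – 8. So the diameter is 2.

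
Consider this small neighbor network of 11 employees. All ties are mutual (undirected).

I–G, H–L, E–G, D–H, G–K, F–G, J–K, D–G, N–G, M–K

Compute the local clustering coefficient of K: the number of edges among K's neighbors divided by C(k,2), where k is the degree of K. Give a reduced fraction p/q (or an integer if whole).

0

K's neighbors: G, J, and M (k = 3).
Possible neighbor pairs: C(3,2) = 3. Edges among them: none → e = 0.
Clustering(K) = 0/3 = 0.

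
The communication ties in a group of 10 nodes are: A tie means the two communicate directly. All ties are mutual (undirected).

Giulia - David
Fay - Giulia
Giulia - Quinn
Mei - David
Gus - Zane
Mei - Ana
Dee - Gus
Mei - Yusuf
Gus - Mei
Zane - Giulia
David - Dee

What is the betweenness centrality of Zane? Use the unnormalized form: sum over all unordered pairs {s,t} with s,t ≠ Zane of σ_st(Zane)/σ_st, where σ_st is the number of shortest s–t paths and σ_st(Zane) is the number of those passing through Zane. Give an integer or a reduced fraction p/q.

3

Pairs whose geodesics pass through Zane — Giulia–Gus: 1; Gus–Fay: 1; Gus–Quinn: 1.
All other pairs contribute 0.
Summing the contributions gives betweenness(Zane) = 3.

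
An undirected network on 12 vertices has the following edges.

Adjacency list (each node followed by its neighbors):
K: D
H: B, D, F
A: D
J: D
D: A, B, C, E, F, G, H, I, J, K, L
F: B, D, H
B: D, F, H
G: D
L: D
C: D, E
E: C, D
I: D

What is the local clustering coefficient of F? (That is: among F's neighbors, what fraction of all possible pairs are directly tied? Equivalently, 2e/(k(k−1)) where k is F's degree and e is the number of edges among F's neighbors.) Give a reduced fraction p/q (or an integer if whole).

F's neighbors: B, D, and H (k = 3).
Possible neighbor pairs: C(3,2) = 3. Edges among them: B–D, B–H, D–H → e = 3.
Clustering(F) = 3/3 = 1.

1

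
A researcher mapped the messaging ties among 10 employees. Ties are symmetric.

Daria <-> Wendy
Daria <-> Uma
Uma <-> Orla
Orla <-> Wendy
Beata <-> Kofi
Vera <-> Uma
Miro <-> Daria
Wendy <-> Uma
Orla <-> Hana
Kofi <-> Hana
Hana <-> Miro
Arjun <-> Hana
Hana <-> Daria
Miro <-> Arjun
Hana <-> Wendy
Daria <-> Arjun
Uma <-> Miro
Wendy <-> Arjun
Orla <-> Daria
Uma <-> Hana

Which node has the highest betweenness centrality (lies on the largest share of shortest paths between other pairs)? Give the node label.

Hana

Unnormalized betweenness of each node: Arjun:1/4, Beata:0, Daria:17/12, Hana:185/12, Kofi:8, Miro:1/2, Orla:0, Uma:103/12, Vera:0, Wendy:5/6.
Hana has the largest value, 185/12, making it the main broker — the node through which the most shortest paths run.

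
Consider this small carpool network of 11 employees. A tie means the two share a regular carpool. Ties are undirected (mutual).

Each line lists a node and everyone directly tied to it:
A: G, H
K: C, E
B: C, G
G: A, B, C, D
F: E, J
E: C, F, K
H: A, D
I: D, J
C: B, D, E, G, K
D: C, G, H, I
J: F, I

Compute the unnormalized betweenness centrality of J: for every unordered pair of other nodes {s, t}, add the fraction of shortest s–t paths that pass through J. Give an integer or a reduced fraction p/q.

Pairs whose geodesics pass through J — H–F: 1/2; D–F: 1/2; I–F: 1; I–E: 1/2.
All other pairs contribute 0.
Summing the contributions gives betweenness(J) = 5/2.

5/2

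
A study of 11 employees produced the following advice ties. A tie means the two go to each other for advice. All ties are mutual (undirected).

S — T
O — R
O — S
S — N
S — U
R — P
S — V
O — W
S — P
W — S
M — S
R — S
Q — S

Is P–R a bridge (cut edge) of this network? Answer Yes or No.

Even without that edge, P still reaches R via P – S – R, so the network stays connected. Not a bridge.

No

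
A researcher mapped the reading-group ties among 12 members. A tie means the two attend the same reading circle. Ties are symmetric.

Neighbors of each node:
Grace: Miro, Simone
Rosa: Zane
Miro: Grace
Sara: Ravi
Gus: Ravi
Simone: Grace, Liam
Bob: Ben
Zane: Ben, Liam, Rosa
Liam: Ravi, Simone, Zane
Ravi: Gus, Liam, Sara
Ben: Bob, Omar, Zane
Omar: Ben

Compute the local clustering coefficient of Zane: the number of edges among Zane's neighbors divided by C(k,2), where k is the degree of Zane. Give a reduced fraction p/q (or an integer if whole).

Zane's neighbors: Ben, Liam, and Rosa (k = 3).
Possible neighbor pairs: C(3,2) = 3. Edges among them: none → e = 0.
Clustering(Zane) = 0/3 = 0.

0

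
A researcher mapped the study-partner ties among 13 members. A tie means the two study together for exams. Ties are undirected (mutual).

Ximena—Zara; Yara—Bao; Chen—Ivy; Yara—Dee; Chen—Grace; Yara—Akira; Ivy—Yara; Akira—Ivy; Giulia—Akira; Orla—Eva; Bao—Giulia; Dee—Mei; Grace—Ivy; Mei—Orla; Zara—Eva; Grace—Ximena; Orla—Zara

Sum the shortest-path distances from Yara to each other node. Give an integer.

26

Distances from Yara: Akira:1, Bao:1, Chen:2, Dee:1, Eva:4, Giulia:2, Grace:2, Ivy:1, Mei:2, Orla:3, Ximena:3, Zara:4.
Sum = 1 + 1 + 2 + 1 + 4 + 2 + 2 + 1 + 2 + 3 + 3 + 4 = 26.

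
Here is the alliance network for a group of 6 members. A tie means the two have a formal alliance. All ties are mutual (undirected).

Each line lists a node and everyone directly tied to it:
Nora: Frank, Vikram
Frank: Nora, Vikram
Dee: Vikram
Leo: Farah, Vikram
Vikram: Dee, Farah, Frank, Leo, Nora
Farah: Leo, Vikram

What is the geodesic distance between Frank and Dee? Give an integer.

2

One shortest route is Frank – Vikram – Dee, which uses 2 edges, and Frank and Dee are not directly tied, so nothing shorter exists. So d(Frank,Dee) = 2.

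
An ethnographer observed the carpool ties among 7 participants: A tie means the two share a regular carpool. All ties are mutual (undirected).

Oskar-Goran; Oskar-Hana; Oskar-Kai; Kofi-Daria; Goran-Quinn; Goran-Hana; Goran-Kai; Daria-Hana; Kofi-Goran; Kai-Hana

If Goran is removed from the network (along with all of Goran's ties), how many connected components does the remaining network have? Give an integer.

2

Without Goran, the remaining ties split the others into: {Daria, Hana, Kai, Kofi, Oskar}; {Quinn}.
That's 2 separate components.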